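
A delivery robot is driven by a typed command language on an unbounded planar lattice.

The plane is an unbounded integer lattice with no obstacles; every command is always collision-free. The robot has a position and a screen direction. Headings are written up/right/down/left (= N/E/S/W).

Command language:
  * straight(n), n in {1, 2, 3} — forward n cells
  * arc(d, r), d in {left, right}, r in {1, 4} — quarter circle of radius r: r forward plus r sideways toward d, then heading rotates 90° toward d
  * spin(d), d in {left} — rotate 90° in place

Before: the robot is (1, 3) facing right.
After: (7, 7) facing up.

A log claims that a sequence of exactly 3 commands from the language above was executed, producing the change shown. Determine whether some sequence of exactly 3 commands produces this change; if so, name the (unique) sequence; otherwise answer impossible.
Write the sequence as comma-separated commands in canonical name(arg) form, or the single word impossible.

key: order matters: swapping straight(1) and arc(left, 4) lands elsewhere
t0: (1, 3) facing right
[1] after straight(1): (2, 3) facing right
[2] after straight(1): (3, 3) facing right
[3] after arc(left, 4): (7, 7) facing up
all 512 alternatives checked — unique.

straight(1), straight(1), arc(left, 4)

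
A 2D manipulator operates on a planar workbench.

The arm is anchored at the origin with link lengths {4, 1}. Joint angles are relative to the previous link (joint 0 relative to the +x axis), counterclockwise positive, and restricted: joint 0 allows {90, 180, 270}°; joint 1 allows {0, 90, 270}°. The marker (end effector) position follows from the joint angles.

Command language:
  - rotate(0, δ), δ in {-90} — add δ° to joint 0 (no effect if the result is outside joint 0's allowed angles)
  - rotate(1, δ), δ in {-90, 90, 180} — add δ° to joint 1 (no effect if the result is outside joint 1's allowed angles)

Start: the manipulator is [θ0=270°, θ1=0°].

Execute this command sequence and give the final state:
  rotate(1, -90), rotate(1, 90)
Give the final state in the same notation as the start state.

[θ0=270°, θ1=0°]

start: [θ0=270°, θ1=0°]
[1] after rotate(1, -90): [θ0=270°, θ1=270°]
[2] after rotate(1, 90): [θ0=270°, θ1=0°]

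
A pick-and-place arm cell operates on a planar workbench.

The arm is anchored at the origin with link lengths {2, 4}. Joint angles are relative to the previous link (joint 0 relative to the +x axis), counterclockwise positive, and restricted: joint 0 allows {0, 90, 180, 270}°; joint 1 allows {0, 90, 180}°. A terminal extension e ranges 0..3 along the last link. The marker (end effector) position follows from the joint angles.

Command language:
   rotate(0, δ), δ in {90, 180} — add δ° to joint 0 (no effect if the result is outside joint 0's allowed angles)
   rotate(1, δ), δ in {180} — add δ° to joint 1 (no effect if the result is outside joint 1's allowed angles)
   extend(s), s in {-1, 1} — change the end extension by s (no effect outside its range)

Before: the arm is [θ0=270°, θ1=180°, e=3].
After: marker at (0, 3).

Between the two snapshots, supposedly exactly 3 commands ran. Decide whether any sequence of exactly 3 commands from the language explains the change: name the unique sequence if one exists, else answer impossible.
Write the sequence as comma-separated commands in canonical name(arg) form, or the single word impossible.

extend(1), extend(-1), extend(-1)

key: running extend(-1) before extend(1) would end elsewhere — order is forced
start: [θ0=270°, θ1=180°, e=3]
1. extend(1) → [θ0=270°, θ1=180°, e=3]
2. extend(-1) → [θ0=270°, θ1=180°, e=2]
3. extend(-1) → [θ0=270°, θ1=180°, e=1]
all 125 alternatives checked — unique.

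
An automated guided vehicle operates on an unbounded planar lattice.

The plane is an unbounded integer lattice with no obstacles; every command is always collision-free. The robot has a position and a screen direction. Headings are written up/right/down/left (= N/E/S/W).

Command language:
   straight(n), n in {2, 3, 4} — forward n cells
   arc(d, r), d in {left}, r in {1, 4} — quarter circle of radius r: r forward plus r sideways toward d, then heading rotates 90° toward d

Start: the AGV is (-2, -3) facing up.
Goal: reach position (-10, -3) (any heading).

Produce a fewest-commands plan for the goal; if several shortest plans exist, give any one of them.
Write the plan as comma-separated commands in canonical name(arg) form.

arc(left, 4), arc(left, 4)

start: (-2, -3) facing up
t=1 arc(left, 4) ⇒ (-6, 1) facing left
t=2 arc(left, 4) ⇒ (-10, -3) facing down
nothing shorter than 2 reaches the goal.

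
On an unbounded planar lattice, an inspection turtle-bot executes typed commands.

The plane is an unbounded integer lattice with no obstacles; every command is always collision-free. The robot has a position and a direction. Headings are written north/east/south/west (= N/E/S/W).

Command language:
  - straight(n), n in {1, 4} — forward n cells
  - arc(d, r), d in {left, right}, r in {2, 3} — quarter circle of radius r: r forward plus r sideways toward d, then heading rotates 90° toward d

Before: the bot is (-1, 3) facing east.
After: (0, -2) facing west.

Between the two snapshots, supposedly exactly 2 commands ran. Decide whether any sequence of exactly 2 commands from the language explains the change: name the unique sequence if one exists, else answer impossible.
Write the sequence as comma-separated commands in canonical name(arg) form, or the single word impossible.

key: order matters: swapping arc(right, 3) and arc(right, 2) lands elsewhere
initial: (-1, 3) facing east
t=1 arc(right, 3) ⇒ (2, 0) facing south
t=2 arc(right, 2) ⇒ (0, -2) facing west
uniquely the one of 36 2-step routes that fits.

arc(right, 3), arc(right, 2)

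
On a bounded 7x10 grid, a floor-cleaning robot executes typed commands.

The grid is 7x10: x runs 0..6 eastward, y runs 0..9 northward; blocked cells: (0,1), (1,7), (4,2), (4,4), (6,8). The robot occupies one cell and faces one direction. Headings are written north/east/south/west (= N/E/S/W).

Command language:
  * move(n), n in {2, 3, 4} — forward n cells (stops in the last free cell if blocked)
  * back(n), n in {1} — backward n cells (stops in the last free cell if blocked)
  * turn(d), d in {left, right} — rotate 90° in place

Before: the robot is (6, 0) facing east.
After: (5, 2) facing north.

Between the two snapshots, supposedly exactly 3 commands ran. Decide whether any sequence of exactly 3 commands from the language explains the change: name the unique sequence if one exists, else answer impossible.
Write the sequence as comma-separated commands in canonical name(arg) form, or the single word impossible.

back(1), turn(left), move(2)

key: cell and facing (now N) both changed — the 3 commands mix motion and turning
begin: (6, 0) facing east
1. back(1) → (5, 0) facing east
2. turn(left) → (5, 0) facing north
3. move(2) → (5, 2) facing north
uniquely the one of 216 3-step routes that fits.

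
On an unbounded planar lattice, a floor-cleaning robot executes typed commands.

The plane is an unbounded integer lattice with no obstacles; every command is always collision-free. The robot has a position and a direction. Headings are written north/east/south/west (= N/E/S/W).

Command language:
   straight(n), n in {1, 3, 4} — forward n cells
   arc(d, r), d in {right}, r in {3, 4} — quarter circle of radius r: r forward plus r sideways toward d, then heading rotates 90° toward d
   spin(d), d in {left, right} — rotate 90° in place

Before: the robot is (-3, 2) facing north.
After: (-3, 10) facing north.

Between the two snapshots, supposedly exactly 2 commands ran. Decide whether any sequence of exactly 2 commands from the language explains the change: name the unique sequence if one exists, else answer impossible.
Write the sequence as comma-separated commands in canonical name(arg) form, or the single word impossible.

straight(4), straight(4)

key: still facing N at the end — nothing in the sequence rotates
begin: (-3, 2) facing north
step 1 (straight(4)): (-3, 6) facing north
step 2 (straight(4)): (-3, 10) facing north
no rival 2-sequence matches.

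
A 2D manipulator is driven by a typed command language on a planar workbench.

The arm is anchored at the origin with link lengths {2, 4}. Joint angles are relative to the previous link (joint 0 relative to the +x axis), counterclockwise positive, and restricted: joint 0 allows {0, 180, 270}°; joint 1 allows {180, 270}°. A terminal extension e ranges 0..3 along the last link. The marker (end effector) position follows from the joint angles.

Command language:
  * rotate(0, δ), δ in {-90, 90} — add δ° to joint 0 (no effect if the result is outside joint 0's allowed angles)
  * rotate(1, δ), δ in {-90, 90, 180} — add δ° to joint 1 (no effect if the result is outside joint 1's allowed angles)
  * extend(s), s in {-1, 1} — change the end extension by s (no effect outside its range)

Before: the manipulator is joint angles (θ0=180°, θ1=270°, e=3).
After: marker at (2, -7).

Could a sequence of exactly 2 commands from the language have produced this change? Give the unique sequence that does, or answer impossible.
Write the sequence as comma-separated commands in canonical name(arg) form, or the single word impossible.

from: joint angles (θ0=180°, θ1=270°, e=3)
step 1 (rotate(0, 90)): joint angles (θ0=270°, θ1=270°, e=3)
step 2 (rotate(0, 90)): joint angles (θ0=0°, θ1=270°, e=3)
uniquely the one of 49 2-step routes that fits.

rotate(0, 90), rotate(0, 90)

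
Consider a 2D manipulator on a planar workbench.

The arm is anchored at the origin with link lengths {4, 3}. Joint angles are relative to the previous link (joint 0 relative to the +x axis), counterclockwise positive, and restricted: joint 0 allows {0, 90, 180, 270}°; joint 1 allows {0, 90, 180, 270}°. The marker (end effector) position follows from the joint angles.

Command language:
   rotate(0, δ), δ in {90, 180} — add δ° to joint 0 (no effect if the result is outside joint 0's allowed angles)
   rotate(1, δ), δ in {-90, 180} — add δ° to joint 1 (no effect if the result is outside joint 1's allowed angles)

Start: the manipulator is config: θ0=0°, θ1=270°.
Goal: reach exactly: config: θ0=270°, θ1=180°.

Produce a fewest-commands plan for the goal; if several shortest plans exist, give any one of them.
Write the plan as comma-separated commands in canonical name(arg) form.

rotate(0, 90), rotate(0, 180), rotate(1, -90)

begin: config: θ0=0°, θ1=270°
1. rotate(0, 90) → config: θ0=90°, θ1=270°
2. rotate(0, 180) → config: θ0=270°, θ1=270°
3. rotate(1, -90) → config: θ0=270°, θ1=180°
nothing shorter than 3 reaches the goal.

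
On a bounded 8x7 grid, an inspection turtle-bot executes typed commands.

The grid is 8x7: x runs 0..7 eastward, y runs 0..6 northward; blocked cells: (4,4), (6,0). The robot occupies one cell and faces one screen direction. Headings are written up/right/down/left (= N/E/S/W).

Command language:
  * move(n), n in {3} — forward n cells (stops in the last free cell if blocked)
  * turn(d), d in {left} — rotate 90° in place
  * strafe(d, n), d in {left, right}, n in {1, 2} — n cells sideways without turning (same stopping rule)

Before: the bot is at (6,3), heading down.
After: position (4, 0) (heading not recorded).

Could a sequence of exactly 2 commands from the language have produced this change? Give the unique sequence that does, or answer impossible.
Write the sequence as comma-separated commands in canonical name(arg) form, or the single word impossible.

key: order matters: swapping strafe(right, 2) and move(3) lands elsewhere
start: at (6,3), heading down
step 1 (strafe(right, 2)): at (4,3), heading down
step 2 (move(3)): at (4,0), heading down
all 36 alternatives checked — unique.

strafe(right, 2), move(3)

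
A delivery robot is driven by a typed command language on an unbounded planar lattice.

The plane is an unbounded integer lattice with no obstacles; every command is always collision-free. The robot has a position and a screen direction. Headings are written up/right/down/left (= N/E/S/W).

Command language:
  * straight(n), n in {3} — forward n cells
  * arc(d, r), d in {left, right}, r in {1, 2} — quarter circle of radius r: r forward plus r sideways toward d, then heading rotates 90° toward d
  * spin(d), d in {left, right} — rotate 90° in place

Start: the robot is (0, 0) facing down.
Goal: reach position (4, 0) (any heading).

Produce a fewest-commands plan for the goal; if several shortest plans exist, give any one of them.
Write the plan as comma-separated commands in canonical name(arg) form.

arc(left, 2), arc(left, 2)

initial: (0, 0) facing down
step 1 (arc(left, 2)): (2, -2) facing right
step 2 (arc(left, 2)): (4, 0) facing up
nothing shorter than 2 reaches the goal.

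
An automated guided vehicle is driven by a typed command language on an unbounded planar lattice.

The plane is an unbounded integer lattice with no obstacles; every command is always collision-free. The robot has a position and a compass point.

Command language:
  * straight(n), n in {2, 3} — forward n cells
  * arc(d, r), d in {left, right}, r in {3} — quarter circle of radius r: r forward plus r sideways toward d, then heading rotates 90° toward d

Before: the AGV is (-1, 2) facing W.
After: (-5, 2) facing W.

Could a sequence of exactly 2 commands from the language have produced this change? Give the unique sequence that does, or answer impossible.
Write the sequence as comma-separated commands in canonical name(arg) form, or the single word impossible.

straight(2), straight(2)

key: still facing W at the end — nothing in the sequence rotates
t0: (-1, 2) facing W
t=1 straight(2) ⇒ (-3, 2) facing W
t=2 straight(2) ⇒ (-5, 2) facing W
all 16 alternatives checked — unique.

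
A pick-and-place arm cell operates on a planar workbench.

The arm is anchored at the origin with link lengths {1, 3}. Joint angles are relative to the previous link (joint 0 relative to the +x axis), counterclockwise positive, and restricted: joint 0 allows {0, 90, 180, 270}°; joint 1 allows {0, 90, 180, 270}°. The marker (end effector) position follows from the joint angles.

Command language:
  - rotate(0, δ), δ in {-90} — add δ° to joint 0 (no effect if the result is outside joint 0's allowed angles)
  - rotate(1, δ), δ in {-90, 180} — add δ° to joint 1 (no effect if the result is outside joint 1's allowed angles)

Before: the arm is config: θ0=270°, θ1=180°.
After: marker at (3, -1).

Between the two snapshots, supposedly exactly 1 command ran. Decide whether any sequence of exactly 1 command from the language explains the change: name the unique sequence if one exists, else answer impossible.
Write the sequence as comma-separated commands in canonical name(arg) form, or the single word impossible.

rotate(1, -90)

initial: config: θ0=270°, θ1=180°
step 1 (rotate(1, -90)): config: θ0=270°, θ1=90°
uniquely the one of 3 1-step routes that fits.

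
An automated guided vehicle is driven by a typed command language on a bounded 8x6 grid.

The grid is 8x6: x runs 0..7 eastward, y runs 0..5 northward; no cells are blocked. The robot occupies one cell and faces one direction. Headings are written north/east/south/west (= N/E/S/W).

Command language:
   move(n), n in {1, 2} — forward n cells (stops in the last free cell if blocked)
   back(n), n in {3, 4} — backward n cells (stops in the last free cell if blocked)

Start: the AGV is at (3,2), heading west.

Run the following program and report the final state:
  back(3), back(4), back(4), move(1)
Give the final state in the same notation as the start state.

from: at (3,2), heading west
[1] after back(3): at (6,2), heading west
[2] after back(4): at (7,2), heading west
[3] after back(4): at (7,2), heading west
[4] after move(1): at (6,2), heading west

at (6,2), heading west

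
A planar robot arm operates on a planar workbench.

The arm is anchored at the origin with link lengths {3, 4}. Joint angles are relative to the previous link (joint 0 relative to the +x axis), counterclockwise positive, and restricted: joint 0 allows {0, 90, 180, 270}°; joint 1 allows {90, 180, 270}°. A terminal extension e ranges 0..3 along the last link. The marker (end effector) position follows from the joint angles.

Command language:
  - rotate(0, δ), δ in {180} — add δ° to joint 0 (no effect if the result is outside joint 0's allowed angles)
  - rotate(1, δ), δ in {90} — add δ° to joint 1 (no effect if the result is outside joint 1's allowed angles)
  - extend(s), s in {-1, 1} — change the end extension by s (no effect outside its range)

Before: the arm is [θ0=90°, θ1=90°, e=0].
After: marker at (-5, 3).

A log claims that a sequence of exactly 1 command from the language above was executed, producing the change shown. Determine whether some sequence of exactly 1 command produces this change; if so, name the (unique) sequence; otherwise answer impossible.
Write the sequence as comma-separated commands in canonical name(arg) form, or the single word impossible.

extend(1)

from: [θ0=90°, θ1=90°, e=0]
[1] after extend(1): [θ0=90°, θ1=90°, e=1]
uniquely the one of 4 1-step routes that fits.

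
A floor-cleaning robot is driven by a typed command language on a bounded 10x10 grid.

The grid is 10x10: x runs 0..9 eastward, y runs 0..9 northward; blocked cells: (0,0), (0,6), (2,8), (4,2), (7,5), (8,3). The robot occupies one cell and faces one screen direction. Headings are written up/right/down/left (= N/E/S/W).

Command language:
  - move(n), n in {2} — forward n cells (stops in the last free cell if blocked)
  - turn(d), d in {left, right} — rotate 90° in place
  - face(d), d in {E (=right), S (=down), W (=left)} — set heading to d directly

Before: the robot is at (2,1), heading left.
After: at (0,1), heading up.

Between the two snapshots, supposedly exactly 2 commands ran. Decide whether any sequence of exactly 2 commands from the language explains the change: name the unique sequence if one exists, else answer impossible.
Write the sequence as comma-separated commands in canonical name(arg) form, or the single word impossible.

move(2), turn(right)

key: running turn(right) before move(2) would end elsewhere — order is forced
t0: at (2,1), heading left
1. move(2) → at (0,1), heading left
2. turn(right) → at (0,1), heading up
no other 2-command option fits: unique.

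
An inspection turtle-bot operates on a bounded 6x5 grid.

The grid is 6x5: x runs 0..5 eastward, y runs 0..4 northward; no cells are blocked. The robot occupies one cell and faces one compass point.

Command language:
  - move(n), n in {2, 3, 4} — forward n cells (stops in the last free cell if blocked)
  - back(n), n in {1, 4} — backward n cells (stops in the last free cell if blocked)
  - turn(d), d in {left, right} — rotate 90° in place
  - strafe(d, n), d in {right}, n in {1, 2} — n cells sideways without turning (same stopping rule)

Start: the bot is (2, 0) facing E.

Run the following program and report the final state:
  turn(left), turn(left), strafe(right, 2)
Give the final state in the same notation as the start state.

(2, 2) facing W

t0: (2, 0) facing E
step 1 (turn(left)): (2, 0) facing N
step 2 (turn(left)): (2, 0) facing W
step 3 (strafe(right, 2)): (2, 2) facing W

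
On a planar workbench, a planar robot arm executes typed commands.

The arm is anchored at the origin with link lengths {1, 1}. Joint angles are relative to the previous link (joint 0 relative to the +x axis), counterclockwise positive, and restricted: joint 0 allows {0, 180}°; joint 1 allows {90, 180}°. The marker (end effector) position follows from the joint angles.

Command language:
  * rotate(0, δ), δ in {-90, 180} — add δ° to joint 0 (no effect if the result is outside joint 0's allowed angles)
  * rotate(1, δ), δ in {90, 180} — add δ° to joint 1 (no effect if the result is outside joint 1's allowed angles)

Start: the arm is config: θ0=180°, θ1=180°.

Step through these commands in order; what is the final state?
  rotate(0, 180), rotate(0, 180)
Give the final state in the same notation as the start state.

config: θ0=180°, θ1=180°

start: config: θ0=180°, θ1=180°
1. rotate(0, 180) → config: θ0=0°, θ1=180°
2. rotate(0, 180) → config: θ0=180°, θ1=180°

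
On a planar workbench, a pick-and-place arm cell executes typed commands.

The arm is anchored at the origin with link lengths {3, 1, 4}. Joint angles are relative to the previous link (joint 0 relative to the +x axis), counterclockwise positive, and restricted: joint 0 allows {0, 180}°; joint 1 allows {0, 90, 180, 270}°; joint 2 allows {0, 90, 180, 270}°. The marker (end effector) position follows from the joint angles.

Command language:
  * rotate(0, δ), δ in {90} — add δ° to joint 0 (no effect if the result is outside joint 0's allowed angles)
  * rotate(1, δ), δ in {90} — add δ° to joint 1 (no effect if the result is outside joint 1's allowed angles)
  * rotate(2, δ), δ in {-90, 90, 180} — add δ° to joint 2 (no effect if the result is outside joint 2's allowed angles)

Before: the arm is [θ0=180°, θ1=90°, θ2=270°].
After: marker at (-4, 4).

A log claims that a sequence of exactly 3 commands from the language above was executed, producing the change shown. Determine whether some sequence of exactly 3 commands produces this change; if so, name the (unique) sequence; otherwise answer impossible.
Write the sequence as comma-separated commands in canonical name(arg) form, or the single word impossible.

rotate(1, 90), rotate(1, 90), rotate(1, 90)

t0: [θ0=180°, θ1=90°, θ2=270°]
t=1 rotate(1, 90) ⇒ [θ0=180°, θ1=180°, θ2=270°]
t=2 rotate(1, 90) ⇒ [θ0=180°, θ1=270°, θ2=270°]
t=3 rotate(1, 90) ⇒ [θ0=180°, θ1=0°, θ2=270°]
uniquely the one of 125 3-step routes that fits.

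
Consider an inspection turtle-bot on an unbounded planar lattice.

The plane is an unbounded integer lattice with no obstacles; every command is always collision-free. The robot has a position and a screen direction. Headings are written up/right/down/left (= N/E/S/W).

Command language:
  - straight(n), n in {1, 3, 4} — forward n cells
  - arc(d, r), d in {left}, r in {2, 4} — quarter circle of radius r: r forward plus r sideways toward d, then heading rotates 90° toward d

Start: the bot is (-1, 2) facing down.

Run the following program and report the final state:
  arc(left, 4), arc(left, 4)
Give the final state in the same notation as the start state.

(7, 2) facing up

from: (-1, 2) facing down
1. arc(left, 4) → (3, -2) facing right
2. arc(left, 4) → (7, 2) facing up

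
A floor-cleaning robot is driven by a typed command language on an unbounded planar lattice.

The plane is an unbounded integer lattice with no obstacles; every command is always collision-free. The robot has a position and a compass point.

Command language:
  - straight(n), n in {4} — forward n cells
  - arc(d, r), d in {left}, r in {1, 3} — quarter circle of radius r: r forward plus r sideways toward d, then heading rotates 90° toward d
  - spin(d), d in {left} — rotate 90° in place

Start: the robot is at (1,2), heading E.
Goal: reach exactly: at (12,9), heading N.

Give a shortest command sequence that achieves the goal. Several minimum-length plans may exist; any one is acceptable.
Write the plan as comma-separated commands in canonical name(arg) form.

t0: at (1,2), heading E
1. straight(4) → at (5,2), heading E
2. straight(4) → at (9,2), heading E
3. arc(left, 3) → at (12,5), heading N
4. straight(4) → at (12,9), heading N
nothing shorter than 4 reaches the goal.

straight(4), straight(4), arc(left, 3), straight(4)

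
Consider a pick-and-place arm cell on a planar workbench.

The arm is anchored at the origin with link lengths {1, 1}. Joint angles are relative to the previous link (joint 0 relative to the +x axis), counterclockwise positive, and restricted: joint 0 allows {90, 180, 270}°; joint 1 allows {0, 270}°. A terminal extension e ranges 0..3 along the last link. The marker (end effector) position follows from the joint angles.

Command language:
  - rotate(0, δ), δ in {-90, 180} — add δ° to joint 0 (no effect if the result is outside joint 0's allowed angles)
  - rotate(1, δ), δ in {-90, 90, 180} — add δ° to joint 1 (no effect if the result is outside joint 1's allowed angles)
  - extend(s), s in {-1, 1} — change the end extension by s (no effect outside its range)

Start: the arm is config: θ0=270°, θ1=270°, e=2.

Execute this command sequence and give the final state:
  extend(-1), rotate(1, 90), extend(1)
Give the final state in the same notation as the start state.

config: θ0=270°, θ1=0°, e=2

initial: config: θ0=270°, θ1=270°, e=2
1. extend(-1) → config: θ0=270°, θ1=270°, e=1
2. rotate(1, 90) → config: θ0=270°, θ1=0°, e=1
3. extend(1) → config: θ0=270°, θ1=0°, e=2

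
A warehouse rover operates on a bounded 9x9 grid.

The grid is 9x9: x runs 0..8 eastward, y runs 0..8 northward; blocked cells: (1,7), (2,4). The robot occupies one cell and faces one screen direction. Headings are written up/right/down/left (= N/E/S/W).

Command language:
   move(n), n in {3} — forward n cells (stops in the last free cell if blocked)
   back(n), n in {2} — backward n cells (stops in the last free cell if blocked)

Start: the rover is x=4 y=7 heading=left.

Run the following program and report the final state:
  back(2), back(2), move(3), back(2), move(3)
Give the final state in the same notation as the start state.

x=4 y=7 heading=left

start: x=4 y=7 heading=left
1. back(2) → x=6 y=7 heading=left
2. back(2) → x=8 y=7 heading=left
3. move(3) → x=5 y=7 heading=left
4. back(2) → x=7 y=7 heading=left
5. move(3) → x=4 y=7 heading=left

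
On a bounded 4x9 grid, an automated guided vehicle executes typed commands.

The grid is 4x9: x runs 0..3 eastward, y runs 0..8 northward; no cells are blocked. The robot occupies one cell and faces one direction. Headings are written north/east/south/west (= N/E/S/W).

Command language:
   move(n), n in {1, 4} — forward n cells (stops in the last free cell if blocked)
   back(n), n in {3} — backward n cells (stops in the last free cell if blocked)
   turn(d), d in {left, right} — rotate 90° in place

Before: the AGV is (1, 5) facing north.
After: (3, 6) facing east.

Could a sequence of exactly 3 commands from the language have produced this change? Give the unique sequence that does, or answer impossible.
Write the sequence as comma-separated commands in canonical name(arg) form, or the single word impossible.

move(1), turn(right), move(4)

key: order matters: swapping move(1) and move(4) lands elsewhere
begin: (1, 5) facing north
[1] after move(1): (1, 6) facing north
[2] after turn(right): (1, 6) facing east
[3] after move(4): (3, 6) facing east
no other 3-command option fits: unique.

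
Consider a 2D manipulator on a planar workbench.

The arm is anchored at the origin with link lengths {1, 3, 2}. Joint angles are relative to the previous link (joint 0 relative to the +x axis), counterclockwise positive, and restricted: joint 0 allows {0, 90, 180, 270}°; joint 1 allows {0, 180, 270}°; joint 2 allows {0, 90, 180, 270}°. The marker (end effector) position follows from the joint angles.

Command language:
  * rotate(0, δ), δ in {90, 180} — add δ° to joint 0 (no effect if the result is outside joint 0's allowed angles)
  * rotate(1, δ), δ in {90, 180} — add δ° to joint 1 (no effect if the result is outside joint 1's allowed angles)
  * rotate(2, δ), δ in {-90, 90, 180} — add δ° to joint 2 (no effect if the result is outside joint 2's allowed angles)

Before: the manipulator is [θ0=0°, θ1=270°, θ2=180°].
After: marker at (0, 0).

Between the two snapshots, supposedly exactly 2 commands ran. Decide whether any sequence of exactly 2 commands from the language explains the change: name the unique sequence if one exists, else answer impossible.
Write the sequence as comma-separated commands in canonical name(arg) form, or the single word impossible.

key: order matters: swapping rotate(1, 90) and rotate(1, 180) lands elsewhere
t0: [θ0=0°, θ1=270°, θ2=180°]
1. rotate(1, 90) → [θ0=0°, θ1=0°, θ2=180°]
2. rotate(1, 180) → [θ0=0°, θ1=180°, θ2=180°]
all 49 alternatives checked — unique.

rotate(1, 90), rotate(1, 180)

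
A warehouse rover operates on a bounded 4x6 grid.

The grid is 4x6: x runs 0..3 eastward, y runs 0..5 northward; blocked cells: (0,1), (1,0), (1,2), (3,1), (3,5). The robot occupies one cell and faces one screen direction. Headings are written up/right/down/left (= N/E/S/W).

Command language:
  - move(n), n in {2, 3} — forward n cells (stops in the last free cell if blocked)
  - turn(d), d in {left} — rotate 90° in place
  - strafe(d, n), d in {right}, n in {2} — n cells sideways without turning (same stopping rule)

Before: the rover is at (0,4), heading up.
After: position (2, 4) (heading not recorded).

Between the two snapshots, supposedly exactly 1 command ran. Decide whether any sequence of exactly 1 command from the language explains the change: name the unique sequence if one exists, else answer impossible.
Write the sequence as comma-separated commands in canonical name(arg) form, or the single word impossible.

initial: at (0,4), heading up
step 1 (strafe(right, 2)): at (2,4), heading up
no rival 1-sequence matches.

strafe(right, 2)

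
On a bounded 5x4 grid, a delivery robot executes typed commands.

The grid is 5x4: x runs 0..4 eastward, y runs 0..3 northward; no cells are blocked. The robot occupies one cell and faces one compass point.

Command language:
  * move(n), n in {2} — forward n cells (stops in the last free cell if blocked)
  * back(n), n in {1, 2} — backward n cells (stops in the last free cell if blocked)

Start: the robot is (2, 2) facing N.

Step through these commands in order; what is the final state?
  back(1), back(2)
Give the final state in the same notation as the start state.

initial: (2, 2) facing N
1. back(1) → (2, 1) facing N
2. back(2) → (2, 0) facing N

(2, 0) facing N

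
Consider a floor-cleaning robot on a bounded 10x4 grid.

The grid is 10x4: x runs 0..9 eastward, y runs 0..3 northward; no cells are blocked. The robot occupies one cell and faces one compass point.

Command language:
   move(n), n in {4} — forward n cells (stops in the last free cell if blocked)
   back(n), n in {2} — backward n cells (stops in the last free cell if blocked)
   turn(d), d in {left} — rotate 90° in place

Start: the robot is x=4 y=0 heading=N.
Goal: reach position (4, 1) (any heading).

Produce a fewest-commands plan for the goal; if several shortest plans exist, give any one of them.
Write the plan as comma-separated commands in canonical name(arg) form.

move(4), back(2)

begin: x=4 y=0 heading=N
[1] after move(4): x=4 y=3 heading=N
[2] after back(2): x=4 y=1 heading=N
no 1-step plan works, so 2 is optimal.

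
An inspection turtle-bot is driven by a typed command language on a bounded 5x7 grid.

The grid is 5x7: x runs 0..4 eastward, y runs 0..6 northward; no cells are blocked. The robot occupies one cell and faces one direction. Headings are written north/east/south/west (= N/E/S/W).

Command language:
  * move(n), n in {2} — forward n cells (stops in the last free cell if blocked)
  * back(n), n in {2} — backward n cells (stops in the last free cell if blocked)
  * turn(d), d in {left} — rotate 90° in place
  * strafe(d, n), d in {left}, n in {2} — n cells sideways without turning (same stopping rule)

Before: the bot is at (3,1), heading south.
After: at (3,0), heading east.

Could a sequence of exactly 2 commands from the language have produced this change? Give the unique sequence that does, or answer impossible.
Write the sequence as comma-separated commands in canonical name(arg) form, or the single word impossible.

key: cell and facing (now E) both changed — the 2 commands mix motion and turning
initial: at (3,1), heading south
[1] after move(2): at (3,0), heading south
[2] after turn(left): at (3,0), heading east
no rival 2-sequence matches.

move(2), turn(left)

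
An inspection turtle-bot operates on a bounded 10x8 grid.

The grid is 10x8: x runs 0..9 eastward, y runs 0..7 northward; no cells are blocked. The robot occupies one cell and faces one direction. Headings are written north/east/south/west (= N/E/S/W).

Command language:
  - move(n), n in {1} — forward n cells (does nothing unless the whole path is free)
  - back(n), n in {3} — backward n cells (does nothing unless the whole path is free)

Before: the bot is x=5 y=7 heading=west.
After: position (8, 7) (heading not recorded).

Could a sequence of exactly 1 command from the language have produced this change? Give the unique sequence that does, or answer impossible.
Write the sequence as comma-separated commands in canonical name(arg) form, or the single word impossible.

t0: x=5 y=7 heading=west
1. back(3) → x=8 y=7 heading=west
no other 1-command option fits: unique.

back(3)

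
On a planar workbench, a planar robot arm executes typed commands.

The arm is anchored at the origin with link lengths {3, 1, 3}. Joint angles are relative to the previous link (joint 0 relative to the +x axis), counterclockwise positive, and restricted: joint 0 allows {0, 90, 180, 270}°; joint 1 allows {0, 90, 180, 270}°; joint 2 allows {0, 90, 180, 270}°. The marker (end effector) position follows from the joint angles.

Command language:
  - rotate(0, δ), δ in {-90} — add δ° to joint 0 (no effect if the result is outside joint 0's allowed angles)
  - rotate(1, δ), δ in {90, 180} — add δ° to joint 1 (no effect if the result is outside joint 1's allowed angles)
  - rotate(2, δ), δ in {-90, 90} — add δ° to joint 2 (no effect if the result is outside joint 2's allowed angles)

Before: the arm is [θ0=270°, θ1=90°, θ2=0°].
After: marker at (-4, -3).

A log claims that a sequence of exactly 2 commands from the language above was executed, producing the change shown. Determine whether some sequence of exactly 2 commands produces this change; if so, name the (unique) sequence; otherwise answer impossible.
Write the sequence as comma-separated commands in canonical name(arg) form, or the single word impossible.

start: [θ0=270°, θ1=90°, θ2=0°]
1. rotate(1, 90) → [θ0=270°, θ1=180°, θ2=0°]
2. rotate(1, 90) → [θ0=270°, θ1=270°, θ2=0°]
no other 2-command option fits: unique.

rotate(1, 90), rotate(1, 90)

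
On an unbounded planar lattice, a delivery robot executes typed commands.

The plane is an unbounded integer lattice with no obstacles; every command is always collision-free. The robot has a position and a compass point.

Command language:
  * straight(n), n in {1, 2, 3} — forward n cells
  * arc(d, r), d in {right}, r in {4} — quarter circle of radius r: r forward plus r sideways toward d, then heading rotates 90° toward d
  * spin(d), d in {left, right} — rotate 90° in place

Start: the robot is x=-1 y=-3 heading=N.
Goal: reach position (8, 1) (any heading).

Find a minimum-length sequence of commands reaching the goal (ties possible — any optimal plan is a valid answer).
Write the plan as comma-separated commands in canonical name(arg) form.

arc(right, 4), straight(2), straight(3)

start: x=-1 y=-3 heading=N
1. arc(right, 4) → x=3 y=1 heading=E
2. straight(2) → x=5 y=1 heading=E
3. straight(3) → x=8 y=1 heading=E
minimal: 3 command(s), checked below 3.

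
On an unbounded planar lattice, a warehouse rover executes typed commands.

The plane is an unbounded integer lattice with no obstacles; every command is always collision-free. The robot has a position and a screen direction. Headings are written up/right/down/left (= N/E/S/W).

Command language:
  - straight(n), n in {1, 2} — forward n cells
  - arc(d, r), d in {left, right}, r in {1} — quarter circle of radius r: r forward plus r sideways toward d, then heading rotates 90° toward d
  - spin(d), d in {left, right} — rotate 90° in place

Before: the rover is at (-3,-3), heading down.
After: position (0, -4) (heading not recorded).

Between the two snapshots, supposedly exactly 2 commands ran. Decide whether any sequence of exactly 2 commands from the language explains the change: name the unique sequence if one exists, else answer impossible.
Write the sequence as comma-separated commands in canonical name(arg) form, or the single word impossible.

key: running straight(2) before arc(left, 1) would end elsewhere — order is forced
from: at (-3,-3), heading down
[1] after arc(left, 1): at (-2,-4), heading right
[2] after straight(2): at (0,-4), heading right
all 36 alternatives checked — unique.

arc(left, 1), straight(2)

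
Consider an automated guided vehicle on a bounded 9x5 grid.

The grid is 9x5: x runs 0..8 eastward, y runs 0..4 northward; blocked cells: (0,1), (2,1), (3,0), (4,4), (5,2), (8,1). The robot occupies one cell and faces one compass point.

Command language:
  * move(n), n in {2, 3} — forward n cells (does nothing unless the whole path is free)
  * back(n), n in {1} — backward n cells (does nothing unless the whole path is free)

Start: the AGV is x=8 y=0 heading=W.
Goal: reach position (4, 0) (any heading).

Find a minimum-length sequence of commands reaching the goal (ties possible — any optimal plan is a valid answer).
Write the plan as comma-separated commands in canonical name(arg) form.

move(2), move(2)

initial: x=8 y=0 heading=W
step 1 (move(2)): x=6 y=0 heading=W
step 2 (move(2)): x=4 y=0 heading=W
nothing shorter than 2 reaches the goal.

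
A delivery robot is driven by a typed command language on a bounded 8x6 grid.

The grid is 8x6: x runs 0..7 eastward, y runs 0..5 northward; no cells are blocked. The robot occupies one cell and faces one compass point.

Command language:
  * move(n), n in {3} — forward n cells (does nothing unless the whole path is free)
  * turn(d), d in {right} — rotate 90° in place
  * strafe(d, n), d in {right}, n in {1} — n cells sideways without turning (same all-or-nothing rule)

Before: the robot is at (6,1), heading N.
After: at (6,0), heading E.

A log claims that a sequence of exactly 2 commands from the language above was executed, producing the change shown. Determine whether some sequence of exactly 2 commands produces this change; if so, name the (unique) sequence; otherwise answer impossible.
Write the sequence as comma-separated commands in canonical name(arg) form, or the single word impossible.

turn(right), strafe(right, 1)

key: cell and facing (now E) both changed — the 2 commands mix motion and turning
from: at (6,1), heading N
1. turn(right) → at (6,1), heading E
2. strafe(right, 1) → at (6,0), heading E
all 9 alternatives checked — unique.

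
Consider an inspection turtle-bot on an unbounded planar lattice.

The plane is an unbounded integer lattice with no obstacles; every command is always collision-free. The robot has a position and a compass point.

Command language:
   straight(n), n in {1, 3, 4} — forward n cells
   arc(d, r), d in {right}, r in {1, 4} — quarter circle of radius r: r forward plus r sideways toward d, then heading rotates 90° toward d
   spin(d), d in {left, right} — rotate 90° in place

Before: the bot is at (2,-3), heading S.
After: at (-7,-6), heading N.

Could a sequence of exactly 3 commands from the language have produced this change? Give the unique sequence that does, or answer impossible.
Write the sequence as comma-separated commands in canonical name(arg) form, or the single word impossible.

key: running arc(right, 1) before arc(right, 4) would end elsewhere — order is forced
begin: at (2,-3), heading S
t=1 arc(right, 4) ⇒ at (-2,-7), heading W
t=2 straight(4) ⇒ at (-6,-7), heading W
t=3 arc(right, 1) ⇒ at (-7,-6), heading N
no other 3-command option fits: unique.

arc(right, 4), straight(4), arc(right, 1)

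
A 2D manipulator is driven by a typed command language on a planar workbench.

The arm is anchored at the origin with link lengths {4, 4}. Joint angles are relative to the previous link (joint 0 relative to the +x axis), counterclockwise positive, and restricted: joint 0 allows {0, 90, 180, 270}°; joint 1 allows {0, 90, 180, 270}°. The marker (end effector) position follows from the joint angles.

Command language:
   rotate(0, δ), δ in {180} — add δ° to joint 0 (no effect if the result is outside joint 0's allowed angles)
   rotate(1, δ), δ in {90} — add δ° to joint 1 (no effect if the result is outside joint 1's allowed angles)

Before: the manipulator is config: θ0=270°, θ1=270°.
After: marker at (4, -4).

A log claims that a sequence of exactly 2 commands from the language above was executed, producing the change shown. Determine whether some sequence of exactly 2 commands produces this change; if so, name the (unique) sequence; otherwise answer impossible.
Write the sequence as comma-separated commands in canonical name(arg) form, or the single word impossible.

rotate(1, 90), rotate(1, 90)

begin: config: θ0=270°, θ1=270°
[1] after rotate(1, 90): config: θ0=270°, θ1=0°
[2] after rotate(1, 90): config: θ0=270°, θ1=90°
all 4 alternatives checked — unique.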